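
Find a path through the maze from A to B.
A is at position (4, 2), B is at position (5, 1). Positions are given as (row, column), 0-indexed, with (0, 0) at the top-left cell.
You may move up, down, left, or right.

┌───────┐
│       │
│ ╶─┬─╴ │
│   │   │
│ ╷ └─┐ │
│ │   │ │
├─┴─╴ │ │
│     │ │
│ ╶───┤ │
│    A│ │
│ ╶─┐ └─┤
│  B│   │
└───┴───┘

Finding the shortest path from (4, 2) to (5, 1):
Path length: 4 steps
Directions: left → left → down → right

Solution:

┌───────┐
│       │
│ ╶─┬─╴ │
│   │   │
│ ╷ └─┐ │
│ │   │ │
├─┴─╴ │ │
│     │ │
│ ╶───┤ │
│↓ ← A│ │
│ ╶─┐ └─┤
│↳ B│   │
└───┴───┘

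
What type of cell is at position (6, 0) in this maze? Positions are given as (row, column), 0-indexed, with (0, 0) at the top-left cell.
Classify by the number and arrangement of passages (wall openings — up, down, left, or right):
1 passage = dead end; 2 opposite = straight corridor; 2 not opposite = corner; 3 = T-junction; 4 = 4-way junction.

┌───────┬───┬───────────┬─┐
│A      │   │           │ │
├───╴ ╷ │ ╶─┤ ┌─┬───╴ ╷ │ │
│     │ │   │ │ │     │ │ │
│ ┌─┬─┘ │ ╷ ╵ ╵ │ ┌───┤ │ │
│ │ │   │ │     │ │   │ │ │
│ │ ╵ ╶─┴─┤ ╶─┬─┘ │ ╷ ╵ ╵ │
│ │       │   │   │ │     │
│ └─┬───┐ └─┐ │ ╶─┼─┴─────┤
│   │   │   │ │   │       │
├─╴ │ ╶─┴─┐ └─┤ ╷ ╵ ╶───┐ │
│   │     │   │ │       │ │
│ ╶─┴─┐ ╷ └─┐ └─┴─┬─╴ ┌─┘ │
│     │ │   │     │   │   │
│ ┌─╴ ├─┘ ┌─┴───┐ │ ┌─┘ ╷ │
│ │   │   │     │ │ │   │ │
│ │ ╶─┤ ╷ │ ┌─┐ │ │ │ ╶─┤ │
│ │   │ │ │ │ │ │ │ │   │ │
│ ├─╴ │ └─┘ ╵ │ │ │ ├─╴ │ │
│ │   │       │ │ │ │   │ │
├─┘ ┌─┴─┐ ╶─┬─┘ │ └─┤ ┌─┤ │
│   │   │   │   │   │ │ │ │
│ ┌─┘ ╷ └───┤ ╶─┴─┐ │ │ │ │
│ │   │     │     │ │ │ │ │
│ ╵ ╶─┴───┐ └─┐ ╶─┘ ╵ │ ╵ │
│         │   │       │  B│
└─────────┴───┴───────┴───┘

Checking cell at (6, 0):
Number of passages: 3
Cell type: T-junction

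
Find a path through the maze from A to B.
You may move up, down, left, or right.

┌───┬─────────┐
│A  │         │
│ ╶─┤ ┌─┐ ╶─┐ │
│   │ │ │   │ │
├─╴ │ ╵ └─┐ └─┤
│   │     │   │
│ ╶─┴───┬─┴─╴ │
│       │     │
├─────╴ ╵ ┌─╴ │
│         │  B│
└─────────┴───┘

Finding the shortest path through the maze:
Path length: 14 steps
Directions: down → right → down → left → down → right → right → right → down → right → up → right → right → down

Solution:

┌───┬─────────┐
│A  │         │
│ ╶─┤ ┌─┐ ╶─┐ │
│↳ ↓│ │ │   │ │
├─╴ │ ╵ └─┐ └─┤
│↓ ↲│     │   │
│ ╶─┴───┬─┴─╴ │
│↳ → → ↓│↱ → ↓│
├─────╴ ╵ ┌─╴ │
│      ↳ ↑│  B│
└─────────┴───┘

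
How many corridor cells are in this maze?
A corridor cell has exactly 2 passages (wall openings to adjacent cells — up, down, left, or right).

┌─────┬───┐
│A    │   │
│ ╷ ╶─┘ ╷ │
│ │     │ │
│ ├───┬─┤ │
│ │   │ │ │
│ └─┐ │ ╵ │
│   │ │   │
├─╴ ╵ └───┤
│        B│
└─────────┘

Counting cells with exactly 2 passages:
Total corridor cells: 17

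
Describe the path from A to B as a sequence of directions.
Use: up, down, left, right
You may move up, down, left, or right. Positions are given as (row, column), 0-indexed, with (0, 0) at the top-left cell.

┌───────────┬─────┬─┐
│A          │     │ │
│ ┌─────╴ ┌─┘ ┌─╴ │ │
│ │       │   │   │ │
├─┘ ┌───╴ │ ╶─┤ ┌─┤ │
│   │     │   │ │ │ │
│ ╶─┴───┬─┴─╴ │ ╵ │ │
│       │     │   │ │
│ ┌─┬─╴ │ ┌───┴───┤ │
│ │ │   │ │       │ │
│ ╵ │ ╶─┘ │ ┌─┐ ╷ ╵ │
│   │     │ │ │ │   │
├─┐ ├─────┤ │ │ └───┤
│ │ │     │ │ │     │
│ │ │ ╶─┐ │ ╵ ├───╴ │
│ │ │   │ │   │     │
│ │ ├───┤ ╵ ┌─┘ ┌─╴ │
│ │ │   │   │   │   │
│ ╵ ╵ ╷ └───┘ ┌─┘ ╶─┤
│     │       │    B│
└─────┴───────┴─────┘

Finding the path and converting it to directions:
Path through cells: (0,0) → (0,1) → (0,2) → (0,3) → (0,4) → (1,4) → (1,3) → (1,2) → (1,1) → (2,1) → (2,0) → (3,0) → (4,0) → (5,0) → (5,1) → (6,1) → (7,1) → (8,1) → (9,1) → (9,2) → (8,2) → (8,3) → (9,3) → (9,4) → (9,5) → (9,6) → (8,6) → (8,7) → (7,7) → (7,8) → (7,9) → (8,9) → (8,8) → (9,8) → (9,9)
Directions: right, right, right, right, down, left, left, left, down, left, down, down, down, right, down, down, down, down, right, up, right, down, right, right, right, up, right, up, right, right, down, left, down, right

Solution:

┌───────────┬─────┬─┐
│A → → → ↓  │     │ │
│ ┌─────╴ ┌─┘ ┌─╴ │ │
│ │↓ ← ← ↲│   │   │ │
├─┘ ┌───╴ │ ╶─┤ ┌─┤ │
│↓ ↲│     │   │ │ │ │
│ ╶─┴───┬─┴─╴ │ ╵ │ │
│↓      │     │   │ │
│ ┌─┬─╴ │ ┌───┴───┤ │
│↓│ │   │ │       │ │
│ ╵ │ ╶─┘ │ ┌─┐ ╷ ╵ │
│↳ ↓│     │ │ │ │   │
├─┐ ├─────┤ │ │ └───┤
│ │↓│     │ │ │     │
│ │ │ ╶─┐ │ ╵ ├───╴ │
│ │↓│   │ │   │↱ → ↓│
│ │ ├───┤ ╵ ┌─┘ ┌─╴ │
│ │↓│↱ ↓│   │↱ ↑│↓ ↲│
│ ╵ ╵ ╷ └───┘ ┌─┘ ╶─┤
│  ↳ ↑│↳ → → ↑│  ↳ B│
└─────┴───────┴─────┘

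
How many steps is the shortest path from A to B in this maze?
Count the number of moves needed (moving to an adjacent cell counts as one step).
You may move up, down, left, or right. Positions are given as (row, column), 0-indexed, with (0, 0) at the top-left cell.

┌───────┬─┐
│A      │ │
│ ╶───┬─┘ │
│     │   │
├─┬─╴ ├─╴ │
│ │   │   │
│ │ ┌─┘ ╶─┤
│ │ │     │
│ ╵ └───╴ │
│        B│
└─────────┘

Using BFS to find shortest path:
Start: (0, 0), End: (4, 4)
Path found:
(0,0) → (1,0) → (1,1) → (1,2) → (2,2) → (2,1) → (3,1) → (4,1) → (4,2) → (4,3) → (4,4)
Number of steps: 10

Solution:

┌───────┬─┐
│A      │ │
│ ╶───┬─┘ │
│↳ → ↓│   │
├─┬─╴ ├─╴ │
│ │↓ ↲│   │
│ │ ┌─┘ ╶─┤
│ │↓│     │
│ ╵ └───╴ │
│  ↳ → → B│
└─────────┘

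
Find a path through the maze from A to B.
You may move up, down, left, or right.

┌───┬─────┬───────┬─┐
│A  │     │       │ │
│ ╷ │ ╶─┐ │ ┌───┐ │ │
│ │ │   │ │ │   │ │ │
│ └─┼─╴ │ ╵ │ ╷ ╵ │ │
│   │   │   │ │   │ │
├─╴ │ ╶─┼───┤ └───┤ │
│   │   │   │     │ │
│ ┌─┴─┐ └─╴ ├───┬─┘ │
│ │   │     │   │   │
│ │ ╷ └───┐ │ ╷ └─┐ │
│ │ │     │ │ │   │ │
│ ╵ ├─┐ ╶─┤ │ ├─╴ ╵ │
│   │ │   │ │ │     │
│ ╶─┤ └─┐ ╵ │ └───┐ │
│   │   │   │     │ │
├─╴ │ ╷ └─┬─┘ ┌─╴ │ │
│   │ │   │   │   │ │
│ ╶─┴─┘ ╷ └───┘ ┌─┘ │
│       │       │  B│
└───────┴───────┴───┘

Finding the shortest path through the maze:
Path length: 38 steps
Directions: down → down → right → down → left → down → down → down → down → right → down → left → down → right → right → right → up → right → down → right → right → right → up → right → up → left → left → up → up → up → right → down → right → down → right → down → down → down

Solution:

┌───┬─────┬───────┬─┐
│A  │     │       │ │
│ ╷ │ ╶─┐ │ ┌───┐ │ │
│↓│ │   │ │ │   │ │ │
│ └─┼─╴ │ ╵ │ ╷ ╵ │ │
│↳ ↓│   │   │ │   │ │
├─╴ │ ╶─┼───┤ └───┤ │
│↓ ↲│   │   │     │ │
│ ┌─┴─┐ └─╴ ├───┬─┘ │
│↓│   │     │↱ ↓│   │
│ │ ╷ └───┐ │ ╷ └─┐ │
│↓│ │     │ │↑│↳ ↓│ │
│ ╵ ├─┐ ╶─┤ │ ├─╴ ╵ │
│↓  │ │   │ │↑│  ↳ ↓│
│ ╶─┤ └─┐ ╵ │ └───┐ │
│↳ ↓│   │   │↑ ← ↰│↓│
├─╴ │ ╷ └─┬─┘ ┌─╴ │ │
│↓ ↲│ │↱ ↓│   │↱ ↑│↓│
│ ╶─┴─┘ ╷ └───┘ ┌─┘ │
│↳ → → ↑│↳ → → ↑│  B│
└───────┴───────┴───┘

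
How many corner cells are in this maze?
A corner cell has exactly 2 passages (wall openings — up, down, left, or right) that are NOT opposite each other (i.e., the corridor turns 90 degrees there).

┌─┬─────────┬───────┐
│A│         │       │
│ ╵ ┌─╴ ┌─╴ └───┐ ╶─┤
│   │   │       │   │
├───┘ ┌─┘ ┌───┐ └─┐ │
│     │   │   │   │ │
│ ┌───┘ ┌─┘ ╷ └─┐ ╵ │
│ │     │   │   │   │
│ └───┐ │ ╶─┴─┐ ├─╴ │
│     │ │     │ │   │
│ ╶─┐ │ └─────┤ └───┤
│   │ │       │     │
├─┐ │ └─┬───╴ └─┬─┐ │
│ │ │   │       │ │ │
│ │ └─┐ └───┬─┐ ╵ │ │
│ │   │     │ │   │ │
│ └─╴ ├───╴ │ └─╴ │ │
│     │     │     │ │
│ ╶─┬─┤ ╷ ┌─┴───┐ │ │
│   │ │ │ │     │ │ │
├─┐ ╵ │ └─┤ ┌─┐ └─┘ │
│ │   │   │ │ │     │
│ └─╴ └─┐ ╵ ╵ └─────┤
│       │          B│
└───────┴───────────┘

Counting corner cells (2 non-opposite passages):
Total corners: 55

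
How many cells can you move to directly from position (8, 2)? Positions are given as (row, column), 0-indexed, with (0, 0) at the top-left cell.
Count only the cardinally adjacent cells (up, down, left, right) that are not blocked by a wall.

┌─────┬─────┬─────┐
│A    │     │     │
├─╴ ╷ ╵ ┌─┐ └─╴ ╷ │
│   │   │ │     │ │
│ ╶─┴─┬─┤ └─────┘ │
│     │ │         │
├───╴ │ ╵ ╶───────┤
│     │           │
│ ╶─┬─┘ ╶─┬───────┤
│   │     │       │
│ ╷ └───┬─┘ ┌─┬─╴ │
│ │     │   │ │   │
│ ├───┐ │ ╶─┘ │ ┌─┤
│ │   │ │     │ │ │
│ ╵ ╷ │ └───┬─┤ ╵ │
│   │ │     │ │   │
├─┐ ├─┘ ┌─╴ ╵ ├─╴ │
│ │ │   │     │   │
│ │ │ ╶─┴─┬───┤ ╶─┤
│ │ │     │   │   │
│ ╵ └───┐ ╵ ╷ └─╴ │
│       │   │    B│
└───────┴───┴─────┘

Checking passable neighbors of (8, 2):
Neighbors: (9, 2), (8, 3)
Count: 2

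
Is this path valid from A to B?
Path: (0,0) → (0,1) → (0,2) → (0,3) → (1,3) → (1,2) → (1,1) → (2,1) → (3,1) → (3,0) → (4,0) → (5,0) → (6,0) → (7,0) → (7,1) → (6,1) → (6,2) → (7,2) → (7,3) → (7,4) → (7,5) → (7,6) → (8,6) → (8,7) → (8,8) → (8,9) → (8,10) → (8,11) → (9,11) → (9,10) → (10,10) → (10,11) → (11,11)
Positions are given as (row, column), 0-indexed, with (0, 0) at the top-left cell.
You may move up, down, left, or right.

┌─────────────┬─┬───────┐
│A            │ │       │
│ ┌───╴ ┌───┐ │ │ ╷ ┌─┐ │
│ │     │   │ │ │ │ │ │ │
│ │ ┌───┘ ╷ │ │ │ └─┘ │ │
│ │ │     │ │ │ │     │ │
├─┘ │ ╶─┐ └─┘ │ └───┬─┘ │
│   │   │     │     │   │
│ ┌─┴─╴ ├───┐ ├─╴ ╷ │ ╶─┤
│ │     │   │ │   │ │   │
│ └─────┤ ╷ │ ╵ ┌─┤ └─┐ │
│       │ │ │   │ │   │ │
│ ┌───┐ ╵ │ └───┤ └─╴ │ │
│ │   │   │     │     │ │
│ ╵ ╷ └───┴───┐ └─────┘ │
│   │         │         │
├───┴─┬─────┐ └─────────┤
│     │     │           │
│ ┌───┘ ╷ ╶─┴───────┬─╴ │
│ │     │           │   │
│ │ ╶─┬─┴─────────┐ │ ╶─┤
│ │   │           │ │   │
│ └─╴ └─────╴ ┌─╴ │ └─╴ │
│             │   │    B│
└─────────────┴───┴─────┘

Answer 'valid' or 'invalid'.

Checking path validity:
Result: All consecutive moves are passable.

valid

Correct solution:

┌─────────────┬─┬───────┐
│A → → ↓      │ │       │
│ ┌───╴ ┌───┐ │ │ ╷ ┌─┐ │
│ │↓ ← ↲│   │ │ │ │ │ │ │
│ │ ┌───┘ ╷ │ │ │ └─┘ │ │
│ │↓│     │ │ │ │     │ │
├─┘ │ ╶─┐ └─┘ │ └───┬─┘ │
│↓ ↲│   │     │     │   │
│ ┌─┴─╴ ├───┐ ├─╴ ╷ │ ╶─┤
│↓│     │   │ │   │ │   │
│ └─────┤ ╷ │ ╵ ┌─┤ └─┐ │
│↓      │ │ │   │ │   │ │
│ ┌───┐ ╵ │ └───┤ └─╴ │ │
│↓│↱ ↓│   │     │     │ │
│ ╵ ╷ └───┴───┐ └─────┘ │
│↳ ↑│↳ → → → ↓│         │
├───┴─┬─────┐ └─────────┤
│     │     │↳ → → → → ↓│
│ ┌───┘ ╷ ╶─┴───────┬─╴ │
│ │     │           │↓ ↲│
│ │ ╶─┬─┴─────────┐ │ ╶─┤
│ │   │           │ │↳ ↓│
│ └─╴ └─────╴ ┌─╴ │ └─╴ │
│             │   │    B│
└─────────────┴───┴─────┘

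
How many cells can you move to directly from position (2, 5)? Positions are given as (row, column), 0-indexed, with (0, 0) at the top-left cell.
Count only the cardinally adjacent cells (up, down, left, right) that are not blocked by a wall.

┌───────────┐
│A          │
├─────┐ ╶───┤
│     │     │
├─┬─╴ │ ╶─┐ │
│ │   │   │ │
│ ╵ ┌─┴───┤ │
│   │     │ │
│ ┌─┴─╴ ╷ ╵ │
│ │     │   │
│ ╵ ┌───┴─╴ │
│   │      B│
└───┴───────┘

Checking passable neighbors of (2, 5):
Neighbors: (1, 5), (3, 5)
Count: 2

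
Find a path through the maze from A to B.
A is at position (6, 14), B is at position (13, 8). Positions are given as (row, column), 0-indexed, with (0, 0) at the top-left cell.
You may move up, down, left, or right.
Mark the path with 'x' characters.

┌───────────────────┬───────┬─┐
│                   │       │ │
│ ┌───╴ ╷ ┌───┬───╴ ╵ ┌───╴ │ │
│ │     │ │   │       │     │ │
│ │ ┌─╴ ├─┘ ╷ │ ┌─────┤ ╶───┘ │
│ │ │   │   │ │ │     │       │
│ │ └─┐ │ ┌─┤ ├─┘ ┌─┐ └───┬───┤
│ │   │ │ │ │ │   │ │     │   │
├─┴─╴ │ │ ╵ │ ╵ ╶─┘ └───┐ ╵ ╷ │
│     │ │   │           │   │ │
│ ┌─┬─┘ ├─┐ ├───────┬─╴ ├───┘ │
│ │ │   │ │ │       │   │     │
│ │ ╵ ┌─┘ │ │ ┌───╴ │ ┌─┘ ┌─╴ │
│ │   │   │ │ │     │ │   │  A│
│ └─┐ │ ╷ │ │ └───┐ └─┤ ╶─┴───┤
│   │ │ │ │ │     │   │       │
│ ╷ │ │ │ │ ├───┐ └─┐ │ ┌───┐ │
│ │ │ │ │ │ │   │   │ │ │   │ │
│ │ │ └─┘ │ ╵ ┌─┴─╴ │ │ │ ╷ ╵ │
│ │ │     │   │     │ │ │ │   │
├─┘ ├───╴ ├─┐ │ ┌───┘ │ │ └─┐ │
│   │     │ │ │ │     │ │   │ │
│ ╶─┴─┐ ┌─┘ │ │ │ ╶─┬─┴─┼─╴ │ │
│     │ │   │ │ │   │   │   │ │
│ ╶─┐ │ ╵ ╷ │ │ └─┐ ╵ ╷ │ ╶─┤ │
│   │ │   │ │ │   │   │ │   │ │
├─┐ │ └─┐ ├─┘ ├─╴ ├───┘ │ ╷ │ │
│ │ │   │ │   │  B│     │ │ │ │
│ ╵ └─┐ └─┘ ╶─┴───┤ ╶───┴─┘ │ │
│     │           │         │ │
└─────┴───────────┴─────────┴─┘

Finding the shortest path from (6, 14) to (13, 8):
Path length: 63 steps
Directions: up → left → left → down → left → down → right → right → right → down → down → left → up → left → down → down → right → down → left → down → right → down → down → left → left → left → left → up → right → right → up → up → left → down → left → up → left → up → right → right → up → up → up → left → up → up → left → left → left → down → down → right → right → down → right → down → left → left → down → down → down → right → down

Solution:

┌───────────────────┬───────┬─┐
│                   │       │ │
│ ┌───╴ ╷ ┌───┬───╴ ╵ ┌───╴ │ │
│ │     │ │   │       │     │ │
│ │ ┌─╴ ├─┘ ╷ │ ┌─────┤ ╶───┘ │
│ │ │   │   │ │ │     │       │
│ │ └─┐ │ ┌─┤ ├─┘ ┌─┐ └───┬───┤
│ │   │ │ │ │ │   │ │     │   │
├─┴─╴ │ │ ╵ │ ╵ ╶─┘ └───┐ ╵ ╷ │
│     │ │   │           │   │ │
│ ┌─┬─┘ ├─┐ ├───────┬─╴ ├───┘ │
│ │ │   │ │ │x x x x│   │x x x│
│ │ ╵ ┌─┘ │ │ ┌───╴ │ ┌─┘ ┌─╴ │
│ │   │   │ │x│    x│ │x x│  A│
│ └─┐ │ ╷ │ │ └───┐ └─┤ ╶─┴───┤
│   │ │ │ │ │x x x│x x│x x x x│
│ ╷ │ │ │ │ ├───┐ └─┐ │ ┌───┐ │
│ │ │ │ │ │ │   │x x│x│ │x x│x│
│ │ │ └─┘ │ ╵ ┌─┴─╴ │ │ │ ╷ ╵ │
│ │ │     │   │x x x│x│ │x│x x│
├─┘ ├───╴ ├─┐ │ ┌───┘ │ │ └─┐ │
│   │     │ │ │x│x x x│ │x x│ │
│ ╶─┴─┐ ┌─┘ │ │ │ ╶─┬─┴─┼─╴ │ │
│     │ │   │ │x│x x│x x│x x│ │
│ ╶─┐ │ ╵ ╷ │ │ └─┐ ╵ ╷ │ ╶─┤ │
│   │ │   │ │ │x x│x x│x│x x│ │
├─┐ │ └─┐ ├─┘ ├─╴ ├───┘ │ ╷ │ │
│ │ │   │ │   │  B│x x x│ │x│ │
│ ╵ └─┐ └─┘ ╶─┴───┤ ╶───┴─┘ │ │
│     │           │x x x x x│ │
└─────┴───────────┴─────────┴─┘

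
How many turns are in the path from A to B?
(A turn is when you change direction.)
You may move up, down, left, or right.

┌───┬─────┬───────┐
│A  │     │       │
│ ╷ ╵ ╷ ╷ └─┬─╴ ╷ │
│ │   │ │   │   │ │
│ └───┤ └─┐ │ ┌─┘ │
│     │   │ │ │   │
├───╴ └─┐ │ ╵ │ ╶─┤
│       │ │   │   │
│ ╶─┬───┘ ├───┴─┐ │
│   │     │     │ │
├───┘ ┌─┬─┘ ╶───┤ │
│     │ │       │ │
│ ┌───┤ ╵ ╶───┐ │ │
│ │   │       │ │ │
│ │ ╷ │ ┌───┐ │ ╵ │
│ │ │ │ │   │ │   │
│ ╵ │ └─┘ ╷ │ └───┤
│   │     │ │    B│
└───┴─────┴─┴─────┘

Directions: right, down, right, up, right, right, down, right, down, down, right, up, up, right, up, right, down, down, left, down, right, down, down, down, down, left, up, up, left, left, left, down, right, right, down, down, right, right
Number of turns: 24

Solution:

┌───┬─────┬───────┐
│A ↓│↱ → ↓│    ↱ ↓│
│ ╷ ╵ ╷ ╷ └─┬─╴ ╷ │
│ │↳ ↑│ │↳ ↓│↱ ↑│↓│
│ └───┤ └─┐ │ ┌─┘ │
│     │   │↓│↑│↓ ↲│
├───╴ └─┐ │ ╵ │ ╶─┤
│       │ │↳ ↑│↳ ↓│
│ ╶─┬───┘ ├───┴─┐ │
│   │     │     │↓│
├───┘ ┌─┬─┘ ╶───┤ │
│     │ │↓ ← ← ↰│↓│
│ ┌───┤ ╵ ╶───┐ │ │
│ │   │  ↳ → ↓│↑│↓│
│ │ ╷ │ ┌───┐ │ ╵ │
│ │ │ │ │   │↓│↑ ↲│
│ ╵ │ └─┘ ╷ │ └───┤
│   │     │ │↳ → B│
└───┴─────┴─┴─────┘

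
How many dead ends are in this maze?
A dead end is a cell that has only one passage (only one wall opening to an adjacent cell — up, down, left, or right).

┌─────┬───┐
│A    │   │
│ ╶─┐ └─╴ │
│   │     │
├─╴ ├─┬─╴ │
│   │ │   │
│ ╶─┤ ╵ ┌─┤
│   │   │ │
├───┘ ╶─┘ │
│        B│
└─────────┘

Checking each cell for number of passages:

Dead ends found at positions:
  (0, 3)
  (2, 2)
  (3, 1)
  (3, 4)
  (4, 0)
Total dead ends: 5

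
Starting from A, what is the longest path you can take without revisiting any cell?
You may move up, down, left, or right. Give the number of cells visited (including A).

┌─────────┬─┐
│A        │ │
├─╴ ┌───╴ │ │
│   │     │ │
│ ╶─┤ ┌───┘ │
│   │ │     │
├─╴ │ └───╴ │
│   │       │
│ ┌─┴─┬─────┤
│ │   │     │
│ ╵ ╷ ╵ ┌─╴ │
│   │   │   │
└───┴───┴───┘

Finding longest simple path using DFS:
Start: (0, 0)
Longest path visits 20 cells
Path: A → right → down → left → down → right → down → left → down → down → right → up → right → down → right → up → right → right → down → left

Solution:

┌─────────┬─┐
│A ↓      │ │
├─╴ ┌───╴ │ │
│↓ ↲│     │ │
│ ╶─┤ ┌───┘ │
│↳ ↓│ │     │
├─╴ │ └───╴ │
│↓ ↲│       │
│ ┌─┴─┬─────┤
│↓│↱ ↓│↱ → ↓│
│ ╵ ╷ ╵ ┌─╴ │
│↳ ↑│↳ ↑│B ↲│
└───┴───┴───┘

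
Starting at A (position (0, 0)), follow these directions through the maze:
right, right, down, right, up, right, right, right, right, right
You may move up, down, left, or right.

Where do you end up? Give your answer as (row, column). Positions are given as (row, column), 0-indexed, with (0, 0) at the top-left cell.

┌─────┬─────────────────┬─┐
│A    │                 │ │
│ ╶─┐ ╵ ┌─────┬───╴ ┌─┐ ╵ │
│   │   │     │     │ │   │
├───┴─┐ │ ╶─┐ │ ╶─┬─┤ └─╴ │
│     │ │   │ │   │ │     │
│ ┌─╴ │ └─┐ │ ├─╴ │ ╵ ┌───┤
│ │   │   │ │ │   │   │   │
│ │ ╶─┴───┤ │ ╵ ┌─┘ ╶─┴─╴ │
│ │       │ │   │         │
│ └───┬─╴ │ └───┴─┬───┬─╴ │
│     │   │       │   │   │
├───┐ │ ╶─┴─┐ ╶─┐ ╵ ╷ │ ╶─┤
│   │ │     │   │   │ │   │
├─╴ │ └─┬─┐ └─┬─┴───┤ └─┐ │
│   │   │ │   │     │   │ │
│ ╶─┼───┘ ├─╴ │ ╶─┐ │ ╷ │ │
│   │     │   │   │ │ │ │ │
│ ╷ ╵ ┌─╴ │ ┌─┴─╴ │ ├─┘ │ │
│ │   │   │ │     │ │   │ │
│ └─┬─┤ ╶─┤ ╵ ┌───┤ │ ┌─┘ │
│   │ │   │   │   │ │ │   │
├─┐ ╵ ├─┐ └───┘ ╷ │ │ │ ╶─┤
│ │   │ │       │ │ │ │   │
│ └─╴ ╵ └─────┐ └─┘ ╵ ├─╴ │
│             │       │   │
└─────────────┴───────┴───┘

Following directions step by step:
Start: (0, 0)
  right: (0, 0) → (0, 1)
  right: (0, 1) → (0, 2)
  down: (0, 2) → (1, 2)
  right: (1, 2) → (1, 3)
  up: (1, 3) → (0, 3)
  right: (0, 3) → (0, 4)
  right: (0, 4) → (0, 5)
  right: (0, 5) → (0, 6)
  right: (0, 6) → (0, 7)
  right: (0, 7) → (0, 8)
Final position: (0, 8)

Path taken:

┌─────┬─────────────────┬─┐
│A → ↓│↱ → → → → B      │ │
│ ╶─┐ ╵ ┌─────┬───╴ ┌─┐ ╵ │
│   │↳ ↑│     │     │ │   │
├───┴─┐ │ ╶─┐ │ ╶─┬─┤ └─╴ │
│     │ │   │ │   │ │     │
│ ┌─╴ │ └─┐ │ ├─╴ │ ╵ ┌───┤
│ │   │   │ │ │   │   │   │
│ │ ╶─┴───┤ │ ╵ ┌─┘ ╶─┴─╴ │
│ │       │ │   │         │
│ └───┬─╴ │ └───┴─┬───┬─╴ │
│     │   │       │   │   │
├───┐ │ ╶─┴─┐ ╶─┐ ╵ ╷ │ ╶─┤
│   │ │     │   │   │ │   │
├─╴ │ └─┬─┐ └─┬─┴───┤ └─┐ │
│   │   │ │   │     │   │ │
│ ╶─┼───┘ ├─╴ │ ╶─┐ │ ╷ │ │
│   │     │   │   │ │ │ │ │
│ ╷ ╵ ┌─╴ │ ┌─┴─╴ │ ├─┘ │ │
│ │   │   │ │     │ │   │ │
│ └─┬─┤ ╶─┤ ╵ ┌───┤ │ ┌─┘ │
│   │ │   │   │   │ │ │   │
├─┐ ╵ ├─┐ └───┘ ╷ │ │ │ ╶─┤
│ │   │ │       │ │ │ │   │
│ └─╴ ╵ └─────┐ └─┘ ╵ ├─╴ │
│             │       │   │
└─────────────┴───────┴───┘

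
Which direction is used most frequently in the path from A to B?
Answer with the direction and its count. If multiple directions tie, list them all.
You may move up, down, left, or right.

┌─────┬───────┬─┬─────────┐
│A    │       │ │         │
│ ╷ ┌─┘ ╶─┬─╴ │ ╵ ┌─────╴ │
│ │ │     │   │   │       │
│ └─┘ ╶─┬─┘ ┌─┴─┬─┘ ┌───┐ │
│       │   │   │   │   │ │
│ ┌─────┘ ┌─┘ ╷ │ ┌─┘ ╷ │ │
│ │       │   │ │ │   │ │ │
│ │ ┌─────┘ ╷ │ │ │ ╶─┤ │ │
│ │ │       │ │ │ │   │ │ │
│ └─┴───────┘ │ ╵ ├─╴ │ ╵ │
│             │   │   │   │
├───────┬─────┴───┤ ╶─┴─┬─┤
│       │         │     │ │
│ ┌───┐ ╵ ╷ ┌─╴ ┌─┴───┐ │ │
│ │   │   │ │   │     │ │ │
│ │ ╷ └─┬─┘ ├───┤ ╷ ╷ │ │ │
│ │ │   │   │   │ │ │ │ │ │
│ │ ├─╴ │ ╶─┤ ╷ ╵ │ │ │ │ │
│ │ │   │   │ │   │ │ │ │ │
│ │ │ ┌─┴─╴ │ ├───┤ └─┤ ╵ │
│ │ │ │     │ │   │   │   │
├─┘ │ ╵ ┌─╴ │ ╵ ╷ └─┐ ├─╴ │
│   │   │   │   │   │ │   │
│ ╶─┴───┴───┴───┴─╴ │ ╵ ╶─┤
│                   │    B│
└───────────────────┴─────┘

Directions: down, down, down, down, down, right, right, right, right, right, right, up, up, up, right, down, down, down, right, up, up, up, right, up, right, right, right, down, down, down, down, left, up, up, up, left, down, left, down, right, down, left, down, right, right, down, down, down, down, right, down, left, down, right
Counts: {'down': 22, 'right': 17, 'up': 10, 'left': 5}
Most common: down (22 times)

Solution:

┌─────┬───────┬─┬─────────┐
│A    │       │ │         │
│ ╷ ┌─┘ ╶─┬─╴ │ ╵ ┌─────╴ │
│↓│ │     │   │   │↱ → → ↓│
│ └─┘ ╶─┬─┘ ┌─┴─┬─┘ ┌───┐ │
│↓      │   │↱ ↓│↱ ↑│↓ ↰│↓│
│ ┌─────┘ ┌─┘ ╷ │ ┌─┘ ╷ │ │
│↓│       │  ↑│↓│↑│↓ ↲│↑│↓│
│ │ ┌─────┘ ╷ │ │ │ ╶─┤ │ │
│↓│ │       │↑│↓│↑│↳ ↓│↑│↓│
│ └─┴───────┘ │ ╵ ├─╴ │ ╵ │
│↳ → → → → → ↑│↳ ↑│↓ ↲│↑ ↲│
├───────┬─────┴───┤ ╶─┴─┬─┤
│       │         │↳ → ↓│ │
│ ┌───┐ ╵ ╷ ┌─╴ ┌─┴───┐ │ │
│ │   │   │ │   │     │↓│ │
│ │ ╷ └─┬─┘ ├───┤ ╷ ╷ │ │ │
│ │ │   │   │   │ │ │ │↓│ │
│ │ ├─╴ │ ╶─┤ ╷ ╵ │ │ │ │ │
│ │ │   │   │ │   │ │ │↓│ │
│ │ │ ┌─┴─╴ │ ├───┤ └─┤ ╵ │
│ │ │ │     │ │   │   │↳ ↓│
├─┘ │ ╵ ┌─╴ │ ╵ ╷ └─┐ ├─╴ │
│   │   │   │   │   │ │↓ ↲│
│ ╶─┴───┴───┴───┴─╴ │ ╵ ╶─┤
│                   │  ↳ B│
└───────────────────┴─────┘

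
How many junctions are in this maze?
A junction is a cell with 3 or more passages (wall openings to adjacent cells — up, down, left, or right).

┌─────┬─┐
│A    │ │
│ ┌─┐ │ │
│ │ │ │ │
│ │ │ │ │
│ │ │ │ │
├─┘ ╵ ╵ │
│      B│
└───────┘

Checking each cell for number of passages:

Junctions found (3+ passages):
  (3, 1): 3 passages
  (3, 2): 3 passages
Total junctions: 2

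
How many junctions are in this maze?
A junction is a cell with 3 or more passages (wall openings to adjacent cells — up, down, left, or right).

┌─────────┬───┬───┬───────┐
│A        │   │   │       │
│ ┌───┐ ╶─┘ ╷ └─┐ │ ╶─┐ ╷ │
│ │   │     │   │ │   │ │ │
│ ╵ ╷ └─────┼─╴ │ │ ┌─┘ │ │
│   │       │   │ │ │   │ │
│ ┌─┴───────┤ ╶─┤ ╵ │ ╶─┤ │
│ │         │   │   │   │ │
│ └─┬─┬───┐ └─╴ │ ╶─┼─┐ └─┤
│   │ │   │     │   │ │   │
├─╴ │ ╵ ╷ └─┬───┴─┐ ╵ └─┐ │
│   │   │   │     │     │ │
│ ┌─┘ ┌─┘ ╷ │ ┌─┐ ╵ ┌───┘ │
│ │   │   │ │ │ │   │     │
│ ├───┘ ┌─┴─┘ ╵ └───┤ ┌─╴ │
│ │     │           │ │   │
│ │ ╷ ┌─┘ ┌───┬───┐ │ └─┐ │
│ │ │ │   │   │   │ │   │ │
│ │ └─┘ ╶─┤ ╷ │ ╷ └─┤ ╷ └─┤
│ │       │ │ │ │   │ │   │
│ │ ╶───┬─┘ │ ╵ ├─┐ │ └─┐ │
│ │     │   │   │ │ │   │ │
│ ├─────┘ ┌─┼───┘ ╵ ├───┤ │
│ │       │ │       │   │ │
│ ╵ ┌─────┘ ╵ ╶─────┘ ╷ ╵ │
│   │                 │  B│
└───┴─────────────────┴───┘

Checking each cell for number of passages:

Junctions found (3+ passages):
  (0, 3): 3 passages
  (0, 11): 3 passages
  (1, 9): 3 passages
  (2, 0): 3 passages
  (3, 8): 3 passages
  (5, 2): 3 passages
  (5, 4): 3 passages
  (5, 9): 3 passages
  (5, 10): 3 passages
  (6, 12): 3 passages
  (7, 2): 3 passages
  (7, 6): 3 passages
  (7, 7): 3 passages
  (7, 12): 3 passages
  (8, 10): 3 passages
  (9, 1): 3 passages
  (9, 3): 3 passages
  (11, 8): 3 passages
  (12, 5): 3 passages
  (12, 6): 3 passages
Total junctions: 20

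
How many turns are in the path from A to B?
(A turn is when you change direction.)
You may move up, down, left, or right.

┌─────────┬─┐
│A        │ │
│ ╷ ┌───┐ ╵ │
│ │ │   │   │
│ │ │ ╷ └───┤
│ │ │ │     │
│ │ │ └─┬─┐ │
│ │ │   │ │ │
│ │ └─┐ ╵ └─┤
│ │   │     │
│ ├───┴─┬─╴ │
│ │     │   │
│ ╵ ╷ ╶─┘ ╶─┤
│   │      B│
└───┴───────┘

Directions: down, down, down, down, down, down, right, up, right, down, right, right, right
Number of turns: 5

Solution:

┌─────────┬─┐
│A        │ │
│ ╷ ┌───┐ ╵ │
│↓│ │   │   │
│ │ │ ╷ └───┤
│↓│ │ │     │
│ │ │ └─┬─┐ │
│↓│ │   │ │ │
│ │ └─┐ ╵ └─┤
│↓│   │     │
│ ├───┴─┬─╴ │
│↓│↱ ↓  │   │
│ ╵ ╷ ╶─┘ ╶─┤
│↳ ↑│↳ → → B│
└───┴───────┘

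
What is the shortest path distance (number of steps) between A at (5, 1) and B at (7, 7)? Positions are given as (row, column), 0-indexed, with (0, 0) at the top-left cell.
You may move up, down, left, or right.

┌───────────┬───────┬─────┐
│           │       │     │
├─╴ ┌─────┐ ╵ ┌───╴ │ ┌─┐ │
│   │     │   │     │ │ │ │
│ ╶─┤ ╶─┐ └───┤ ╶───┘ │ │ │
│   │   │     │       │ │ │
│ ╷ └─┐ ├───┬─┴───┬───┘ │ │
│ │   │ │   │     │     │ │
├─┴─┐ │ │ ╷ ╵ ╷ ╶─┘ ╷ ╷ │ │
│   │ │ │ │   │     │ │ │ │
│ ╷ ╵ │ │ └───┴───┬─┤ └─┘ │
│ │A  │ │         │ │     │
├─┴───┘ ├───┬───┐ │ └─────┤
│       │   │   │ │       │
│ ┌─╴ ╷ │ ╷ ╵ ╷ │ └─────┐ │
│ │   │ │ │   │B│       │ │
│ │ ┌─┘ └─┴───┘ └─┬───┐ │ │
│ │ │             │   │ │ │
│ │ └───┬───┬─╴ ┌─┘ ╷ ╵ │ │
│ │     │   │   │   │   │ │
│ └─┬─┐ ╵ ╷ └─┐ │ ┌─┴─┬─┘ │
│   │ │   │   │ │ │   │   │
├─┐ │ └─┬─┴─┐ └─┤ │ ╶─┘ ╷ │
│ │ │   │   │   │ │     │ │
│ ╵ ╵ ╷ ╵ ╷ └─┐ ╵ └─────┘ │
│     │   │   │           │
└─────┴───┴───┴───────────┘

Finding path from (5, 1) to (7, 7):
Path: (5,1) → (5,2) → (4,2) → (3,2) → (3,1) → (2,1) → (2,0) → (1,0) → (1,1) → (0,1) → (0,2) → (0,3) → (0,4) → (0,5) → (1,5) → (1,6) → (0,6) → (0,7) → (0,8) → (0,9) → (1,9) → (1,8) → (1,7) → (2,7) → (2,8) → (2,9) → (2,10) → (1,10) → (0,10) → (0,11) → (0,12) → (1,12) → (2,12) → (3,12) → (4,12) → (5,12) → (5,11) → (5,10) → (4,10) → (3,10) → (3,9) → (4,9) → (4,8) → (4,7) → (3,7) → (3,6) → (4,6) → (4,5) → (3,5) → (3,4) → (4,4) → (5,4) → (5,5) → (5,6) → (5,7) → (5,8) → (6,8) → (7,8) → (7,9) → (7,10) → (7,11) → (8,11) → (9,11) → (9,10) → (8,10) → (8,9) → (9,9) → (9,8) → (10,8) → (11,8) → (12,8) → (12,7) → (11,7) → (11,6) → (10,6) → (10,5) → (9,5) → (9,4) → (10,4) → (10,3) → (9,3) → (9,2) → (9,1) → (8,1) → (7,1) → (7,2) → (6,2) → (6,3) → (7,3) → (8,3) → (8,4) → (8,5) → (8,6) → (8,7) → (7,7)
Distance: 94 steps

Solution:

┌───────────┬───────┬─────┐
│  ↱ → → → ↓│↱ → → ↓│↱ → ↓│
├─╴ ┌─────┐ ╵ ┌───╴ │ ┌─┐ │
│↱ ↑│     │↳ ↑│↓ ← ↲│↑│ │↓│
│ ╶─┤ ╶─┐ └───┤ ╶───┘ │ │ │
│↑ ↰│   │     │↳ → → ↑│ │↓│
│ ╷ └─┐ ├───┬─┴───┬───┘ │ │
│ │↑ ↰│ │↓ ↰│↓ ↰  │↓ ↰  │↓│
├─┴─┐ │ │ ╷ ╵ ╷ ╶─┘ ╷ ╷ │ │
│   │↑│ │↓│↑ ↲│↑ ← ↲│↑│ │↓│
│ ╷ ╵ │ │ └───┴───┬─┤ └─┘ │
│ │A ↑│ │↳ → → → ↓│ │↑ ← ↲│
├─┴───┘ ├───┬───┐ │ └─────┤
│    ↱ ↓│   │   │↓│       │
│ ┌─╴ ╷ │ ╷ ╵ ╷ │ └─────┐ │
│ │↱ ↑│↓│ │   │B│↳ → → ↓│ │
│ │ ┌─┘ └─┴───┘ └─┬───┐ │ │
│ │↑│  ↳ → → → ↑  │↓ ↰│↓│ │
│ │ └───┬───┬─╴ ┌─┘ ╷ ╵ │ │
│ │↑ ← ↰│↓ ↰│   │↓ ↲│↑ ↲│ │
│ └─┬─┐ ╵ ╷ └─┐ │ ┌─┴─┬─┘ │
│   │ │↑ ↲│↑ ↰│ │↓│   │   │
├─┐ │ └─┬─┴─┐ └─┤ │ ╶─┘ ╷ │
│ │ │   │   │↑ ↰│↓│     │ │
│ ╵ ╵ ╷ ╵ ╷ └─┐ ╵ └─────┘ │
│     │   │   │↑ ↲        │
└─────┴───┴───┴───────────┘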